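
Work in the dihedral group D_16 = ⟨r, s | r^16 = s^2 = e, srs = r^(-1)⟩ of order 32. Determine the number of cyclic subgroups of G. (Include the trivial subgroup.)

Group the elements of G by the cyclic subgroup they generate; each cyclic subgroup of order d accounts for φ(d) elements.
Cyclic subgroups by order — order 1: 1; order 2: 17; order 4: 1; order 8: 1; order 16: 1.
Total: 21.

21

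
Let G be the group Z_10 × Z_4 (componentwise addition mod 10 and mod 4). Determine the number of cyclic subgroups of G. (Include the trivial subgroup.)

12

Group the elements of G by the cyclic subgroup they generate; each cyclic subgroup of order d accounts for φ(d) elements.
Cyclic subgroups by order — order 1: 1; order 2: 3; order 4: 2; order 5: 1; order 10: 3; order 20: 2.
Total: 12.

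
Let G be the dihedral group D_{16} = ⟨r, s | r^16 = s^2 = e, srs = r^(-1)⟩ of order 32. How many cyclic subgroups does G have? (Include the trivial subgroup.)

21

A cyclic subgroup of order d is generated by each of its φ(d) elements of order d, so the cyclic subgroups of order d number (#elements of order d)/φ(d).
Cyclic subgroups by order — order 1: 1; order 2: 17; order 4: 1; order 8: 1; order 16: 1.
Total: 21.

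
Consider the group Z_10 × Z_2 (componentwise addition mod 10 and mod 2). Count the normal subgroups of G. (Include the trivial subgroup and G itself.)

10

G is abelian, so every subgroup is normal.
G has 10 subgroups in total, hence 10 normal subgroups.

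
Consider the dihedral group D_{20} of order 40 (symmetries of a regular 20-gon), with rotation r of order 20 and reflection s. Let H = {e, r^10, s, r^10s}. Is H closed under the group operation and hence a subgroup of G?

|H| = 4 divides |G| = 40, consistent with Lagrange.
H contains the identity, every element's inverse is in H, and H is closed under ·: it is a subgroup.

Yes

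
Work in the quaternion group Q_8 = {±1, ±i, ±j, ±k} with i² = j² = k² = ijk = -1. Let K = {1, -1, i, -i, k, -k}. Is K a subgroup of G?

|K| = 6 does not divide |G| = 8, so by Lagrange K is not a subgroup.

No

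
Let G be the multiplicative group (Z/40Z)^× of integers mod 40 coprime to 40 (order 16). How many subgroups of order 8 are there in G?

|G| = 16 and 8 | 16, so subgroups of order 8 are possible by Lagrange.
The subgroups of order 8 are: {1, 7, 9, 11, 13, 19, 23, 37}; {1, 3, 9, 11, 17, 19, 27, 33}; {1, 9, 11, 19, 21, 29, 31, 39}; {1, 9, 13, 17, 21, 29, 33, 37}; … (7 in all).
So G has 7 subgroups of order 8.

7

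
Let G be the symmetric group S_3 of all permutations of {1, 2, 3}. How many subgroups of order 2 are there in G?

|G| = 6 and 2 | 6, so subgroups of order 2 are possible by Lagrange.
The subgroups of order 2 are: {e, (1 2)}; {e, (1 3)}; {e, (2 3)}.
So G has 3 subgroups of order 2.

3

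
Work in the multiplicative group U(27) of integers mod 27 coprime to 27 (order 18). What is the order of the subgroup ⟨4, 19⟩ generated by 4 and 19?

|⟨4⟩| = 9 and |⟨19⟩| = 3, so |H| is a multiple of lcm(9, 3) = 9 and divides |G| = 18.
Closing under the operation: H = {1, 4, 7, 10, 13, 16, 19, 22, 25}, so |H| = 9.

9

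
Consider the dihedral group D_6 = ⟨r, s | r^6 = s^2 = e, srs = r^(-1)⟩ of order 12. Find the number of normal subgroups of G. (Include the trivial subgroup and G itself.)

G has 16 subgroups. Checking conjugation-invariance by order — order 1: 1/1 normal; order 2: 1/7 normal; order 3: 1/1 normal; order 4: 0/3 normal; order 6: 3/3 normal; order 12: 1/1 normal.
Total normal subgroups: 7.

7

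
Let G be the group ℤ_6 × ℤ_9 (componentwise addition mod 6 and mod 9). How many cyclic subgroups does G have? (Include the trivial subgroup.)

A cyclic subgroup of order d is generated by each of its φ(d) elements of order d, so the cyclic subgroups of order d number (#elements of order d)/φ(d).
Cyclic subgroups by order — order 1: 1; order 2: 1; order 3: 4; order 6: 4; order 9: 3; order 18: 3.
Total: 16.

16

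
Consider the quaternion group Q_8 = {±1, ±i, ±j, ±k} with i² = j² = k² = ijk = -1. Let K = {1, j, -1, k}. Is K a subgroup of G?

k ∈ K but its inverse -k ∉ K, so K is not a subgroup.

No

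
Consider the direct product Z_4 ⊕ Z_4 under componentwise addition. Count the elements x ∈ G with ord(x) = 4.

12

An element (a,b) has order lcm(ord(a), ord(b)); count pairs with lcm equal to 4.
Enumerating gives 12 such elements.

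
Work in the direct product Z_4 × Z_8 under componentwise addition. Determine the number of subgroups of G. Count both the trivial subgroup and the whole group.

22

|G| = 32, so by Lagrange every subgroup order divides 32. Divisors: 1, 2, 4, 8, 16, 32.
Subgroups by order — order 1: 1; order 2: 3; order 4: 7; order 8: 7; order 16: 3; order 32: 1.
Total: 1 + 3 + 7 + 7 + 3 + 1 = 22.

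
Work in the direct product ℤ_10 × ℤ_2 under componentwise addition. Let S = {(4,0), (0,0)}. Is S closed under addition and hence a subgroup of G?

No

(4,0) ∈ S but its inverse (6,0) ∉ S, so S is not a subgroup.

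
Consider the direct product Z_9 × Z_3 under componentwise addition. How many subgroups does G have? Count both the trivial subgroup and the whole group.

10

|G| = 27, so by Lagrange every subgroup order divides 27. Divisors: 1, 3, 9, 27.
Subgroups by order — order 1: 1; order 3: 4; order 9: 4; order 27: 1.
Total: 1 + 4 + 4 + 1 = 10.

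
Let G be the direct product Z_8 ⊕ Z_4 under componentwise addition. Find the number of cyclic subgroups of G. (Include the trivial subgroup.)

14

A cyclic subgroup of order d is generated by each of its φ(d) elements of order d, so the cyclic subgroups of order d number (#elements of order d)/φ(d).
Cyclic subgroups by order — order 1: 1; order 2: 3; order 4: 6; order 8: 4.
Total: 14.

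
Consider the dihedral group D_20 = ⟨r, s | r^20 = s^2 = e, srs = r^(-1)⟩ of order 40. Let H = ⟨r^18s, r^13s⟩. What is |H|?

|⟨r^18s⟩| = 2 and |⟨r^13s⟩| = 2, so |H| is a multiple of lcm(2, 2) = 2 and divides |G| = 40.
Closing under the operation: H = {e, r^5, r^10, r^15, r^3s, r^8s, r^13s, r^18s}, so |H| = 8.

8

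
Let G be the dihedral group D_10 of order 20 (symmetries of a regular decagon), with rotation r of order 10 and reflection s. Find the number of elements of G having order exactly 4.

0

No element of G has order 4 (even though 4 | 20).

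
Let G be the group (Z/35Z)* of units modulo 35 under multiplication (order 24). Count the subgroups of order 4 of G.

3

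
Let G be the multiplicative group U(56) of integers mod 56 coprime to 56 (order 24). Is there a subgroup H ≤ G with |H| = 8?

Yes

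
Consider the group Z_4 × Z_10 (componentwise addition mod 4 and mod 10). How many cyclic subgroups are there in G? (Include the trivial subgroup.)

Each element a generates a cyclic subgroup ⟨a⟩; distinct elements may generate the same one (a cyclic group of order d has φ(d) generators).
Cyclic subgroups by order — order 1: 1; order 2: 3; order 4: 2; order 5: 1; order 10: 3; order 20: 2.
Total: 12.

12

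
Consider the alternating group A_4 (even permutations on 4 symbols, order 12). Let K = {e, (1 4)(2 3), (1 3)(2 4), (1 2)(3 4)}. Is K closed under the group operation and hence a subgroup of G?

|K| = 4 divides |G| = 12, consistent with Lagrange.
K contains the identity, every element's inverse is in K, and K is closed under ∘: it is a subgroup.

Yes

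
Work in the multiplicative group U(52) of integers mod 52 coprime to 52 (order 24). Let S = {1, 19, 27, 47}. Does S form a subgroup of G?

19 ∈ S but its inverse 11 ∉ S, so S is not a subgroup.

No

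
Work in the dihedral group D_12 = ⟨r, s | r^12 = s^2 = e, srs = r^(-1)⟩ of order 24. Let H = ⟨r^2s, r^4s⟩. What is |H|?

|⟨r^2s⟩| = 2 and |⟨r^4s⟩| = 2, so |H| is a multiple of lcm(2, 2) = 2 and divides |G| = 24.
Closing under the operation: H = {e, r^2, r^4, r^6, r^8, r^10, s, r^2s, r^4s, r^6s, r^8s, r^10s}, so |H| = 12.

12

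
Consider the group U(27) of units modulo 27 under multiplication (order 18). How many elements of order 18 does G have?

6

The elements of order 18 are: 2, 5, 11, 14, 20, 23.
That's 6.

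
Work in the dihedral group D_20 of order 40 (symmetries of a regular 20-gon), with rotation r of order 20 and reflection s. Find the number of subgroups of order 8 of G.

|G| = 40 and 8 | 40, so subgroups of order 8 are possible by Lagrange.
The subgroups of order 8 are: {e, r^5, r^10, r^15, s, r^5s, r^10s, r^15s}; {e, r^5, r^10, r^15, rs, r^6s, r^11s, r^16s}; {e, r^5, r^10, r^15, r^2s, r^7s, r^12s, r^17s}; {e, r^5, r^10, r^15, r^3s, r^8s, r^13s, r^18s}; … (5 in all).
So G has 5 subgroups of order 8.

5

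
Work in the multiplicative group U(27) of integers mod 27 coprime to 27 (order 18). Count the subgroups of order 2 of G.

|G| = 18 and 2 | 18, so subgroups of order 2 are possible by Lagrange.
The subgroups of order 2 are: {1, 26}.
So G has 1 subgroup of order 2.

1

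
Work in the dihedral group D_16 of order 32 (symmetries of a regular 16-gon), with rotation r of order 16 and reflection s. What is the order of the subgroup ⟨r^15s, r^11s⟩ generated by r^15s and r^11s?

|⟨r^15s⟩| = 2 and |⟨r^11s⟩| = 2, so |H| is a multiple of lcm(2, 2) = 2 and divides |G| = 32.
Closing under the operation: H = {e, r^4, r^8, r^12, r^3s, r^7s, r^11s, r^15s}, so |H| = 8.

8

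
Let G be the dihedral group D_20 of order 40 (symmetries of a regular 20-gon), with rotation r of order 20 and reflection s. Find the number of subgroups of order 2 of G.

21

|G| = 40 and 2 | 40, so subgroups of order 2 are possible by Lagrange.
The subgroups of order 2 are: {e, r^10}; {e, r^10s}; {e, r^11s}; {e, r^12s}; … (21 in all).
So G has 21 subgroups of order 2.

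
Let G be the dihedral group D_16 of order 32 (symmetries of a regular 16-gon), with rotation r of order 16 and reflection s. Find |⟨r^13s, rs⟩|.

8

|⟨r^13s⟩| = 2 and |⟨rs⟩| = 2, so |H| is a multiple of lcm(2, 2) = 2 and divides |G| = 32.
Closing under the operation: H = {e, r^4, r^8, r^12, rs, r^5s, r^9s, r^13s}, so |H| = 8.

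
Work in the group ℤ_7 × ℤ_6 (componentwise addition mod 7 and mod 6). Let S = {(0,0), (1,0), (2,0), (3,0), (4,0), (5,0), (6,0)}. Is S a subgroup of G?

|S| = 7 divides |G| = 42, consistent with Lagrange.
S contains the identity, every element's inverse is in S, and S is closed under +: it is a subgroup.
In fact S = ⟨(4,0)⟩.

Yes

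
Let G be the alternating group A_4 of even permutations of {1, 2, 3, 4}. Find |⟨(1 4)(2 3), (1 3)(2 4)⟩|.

|⟨(1 4)(2 3)⟩| = 2 and |⟨(1 3)(2 4)⟩| = 2, so |H| is a multiple of lcm(2, 2) = 2 and divides |G| = 12.
Closing under the operation: H = {e, (1 2)(3 4), (1 3)(2 4), (1 4)(2 3)}, so |H| = 4.

4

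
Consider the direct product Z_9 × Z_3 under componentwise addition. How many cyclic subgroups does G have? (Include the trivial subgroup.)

Group the elements of G by the cyclic subgroup they generate; each cyclic subgroup of order d accounts for φ(d) elements.
Cyclic subgroups by order — order 1: 1; order 3: 4; order 9: 3.
Total: 8.

8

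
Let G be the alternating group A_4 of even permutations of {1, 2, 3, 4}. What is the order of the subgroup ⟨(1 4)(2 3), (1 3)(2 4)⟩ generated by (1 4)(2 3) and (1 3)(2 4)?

|⟨(1 4)(2 3)⟩| = 2 and |⟨(1 3)(2 4)⟩| = 2, so |H| is a multiple of lcm(2, 2) = 2 and divides |G| = 12.
Closing under the operation: H = {e, (1 2)(3 4), (1 3)(2 4), (1 4)(2 3)}, so |H| = 4.

4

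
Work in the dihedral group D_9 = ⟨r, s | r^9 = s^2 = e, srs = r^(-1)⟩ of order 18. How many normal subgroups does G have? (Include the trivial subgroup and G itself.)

G has 16 subgroups. Checking conjugation-invariance by order — order 1: 1/1 normal; order 2: 0/9 normal; order 3: 1/1 normal; order 6: 0/3 normal; order 9: 1/1 normal; order 18: 1/1 normal.
Total normal subgroups: 4.

4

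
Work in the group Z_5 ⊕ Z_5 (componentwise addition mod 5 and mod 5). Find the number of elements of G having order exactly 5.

An element (a,b) has order lcm(ord(a), ord(b)); count pairs with lcm equal to 5.
Enumerating gives 24 such elements.

24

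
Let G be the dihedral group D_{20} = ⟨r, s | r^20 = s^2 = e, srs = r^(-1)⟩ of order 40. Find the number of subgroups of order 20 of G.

3

|G| = 40 and 20 | 40, so subgroups of order 20 are possible by Lagrange.
The subgroups of order 20 are: {e, r, r^2, r^3, r^4, r^5, r^6, r^7, r^8, r^9, r^10, r^11, r^12, r^13, r^14, r^15, r^16, r^17, r^18, r^19}; {e, r^2, r^4, r^6, r^8, r^10, r^12, r^14, r^16, r^18, s, r^2s, r^4s, r^6s, r^8s, r^10s, r^12s, r^14s, r^16s, r^18s}; {e, r^2, r^4, r^6, r^8, r^10, r^12, r^14, r^16, r^18, rs, r^3s, r^5s, r^7s, r^9s, r^11s, r^13s, r^15s, r^17s, r^19s}.
So G has 3 subgroups of order 20.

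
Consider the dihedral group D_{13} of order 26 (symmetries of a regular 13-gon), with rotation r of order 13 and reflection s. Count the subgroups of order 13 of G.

1

|G| = 26 and 13 | 26, so subgroups of order 13 are possible by Lagrange.
The subgroups of order 13 are: {e, r, r^2, r^3, r^4, r^5, r^6, r^7, r^8, r^9, r^10, r^11, r^12}.
So G has 1 subgroup of order 13.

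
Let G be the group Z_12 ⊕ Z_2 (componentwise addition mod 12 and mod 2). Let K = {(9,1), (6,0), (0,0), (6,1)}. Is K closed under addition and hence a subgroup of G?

No

(9,1) ∈ K but its inverse (3,1) ∉ K, so K is not a subgroup.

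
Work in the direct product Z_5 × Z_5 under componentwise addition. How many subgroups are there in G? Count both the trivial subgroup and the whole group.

|G| = 25, so by Lagrange every subgroup order divides 25. Divisors: 1, 5, 25.
Subgroups by order — order 1: 1; order 5: 6; order 25: 1.
Total: 1 + 6 + 1 = 8.

8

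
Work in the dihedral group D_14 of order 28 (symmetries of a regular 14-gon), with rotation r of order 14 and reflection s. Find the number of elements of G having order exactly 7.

6

The elements of order 7 are: r^2, r^4, r^6, r^8, r^10, r^12.
That's 6.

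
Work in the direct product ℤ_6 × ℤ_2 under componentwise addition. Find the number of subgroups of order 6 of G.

|G| = 12 and 6 | 12, so subgroups of order 6 are possible by Lagrange.
The subgroups of order 6 are: {(0,0), (0,1), (2,0), (2,1), (4,0), (4,1)}; {(0,0), (1,0), (2,0), (3,0), (4,0), (5,0)}; {(0,0), (1,1), (2,0), (3,1), (4,0), (5,1)}.
So G has 3 subgroups of order 6.

3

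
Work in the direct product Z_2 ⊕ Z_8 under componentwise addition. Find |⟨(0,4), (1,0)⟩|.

4

|⟨(0,4)⟩| = 2 and |⟨(1,0)⟩| = 2, so |H| is a multiple of lcm(2, 2) = 2 and divides |G| = 16.
Closing under the operation: H = {(0,0), (0,4), (1,0), (1,4)}, so |H| = 4.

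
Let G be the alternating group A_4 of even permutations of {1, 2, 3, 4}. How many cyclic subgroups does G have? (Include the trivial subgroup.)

8

Group the elements of G by the cyclic subgroup they generate; each cyclic subgroup of order d accounts for φ(d) elements.
Cyclic subgroups by order — order 1: 1; order 2: 3; order 3: 4.
Total: 8.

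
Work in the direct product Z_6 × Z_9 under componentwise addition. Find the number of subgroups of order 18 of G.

4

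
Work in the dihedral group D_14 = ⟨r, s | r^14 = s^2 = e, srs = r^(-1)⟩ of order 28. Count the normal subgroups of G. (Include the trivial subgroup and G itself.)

7

G has 28 subgroups. Checking conjugation-invariance by order — order 1: 1/1 normal; order 2: 1/15 normal; order 4: 0/7 normal; order 7: 1/1 normal; order 14: 3/3 normal; order 28: 1/1 normal.
Total normal subgroups: 7.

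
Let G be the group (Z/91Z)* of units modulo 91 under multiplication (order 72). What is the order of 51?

6

Compute successive powers of 51 mod 91: 51, 53, 64, 79, 25, 1; 51^6 ≡ 1 (mod 91).
So |⟨51⟩| = 6.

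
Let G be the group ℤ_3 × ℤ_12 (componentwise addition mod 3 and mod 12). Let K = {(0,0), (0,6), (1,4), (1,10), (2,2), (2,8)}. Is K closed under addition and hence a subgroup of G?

Yes

|K| = 6 divides |G| = 36, consistent with Lagrange.
K contains the identity, every element's inverse is in K, and K is closed under +: it is a subgroup.
In fact K = ⟨(2,2)⟩.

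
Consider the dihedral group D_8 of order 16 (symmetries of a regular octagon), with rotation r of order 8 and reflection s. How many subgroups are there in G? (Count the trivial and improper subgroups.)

19

|G| = 16, so by Lagrange every subgroup order divides 16. Divisors: 1, 2, 4, 8, 16.
Subgroups by order — order 1: 1; order 2: 9; order 4: 5; order 8: 3; order 16: 1.
Total: 1 + 9 + 5 + 3 + 1 = 19.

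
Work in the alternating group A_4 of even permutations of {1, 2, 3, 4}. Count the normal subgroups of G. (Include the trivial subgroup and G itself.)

3

G has 10 subgroups. Checking conjugation-invariance by order — order 1: 1/1 normal; order 2: 0/3 normal; order 3: 0/4 normal; order 4: 1/1 normal; order 12: 1/1 normal.
Total normal subgroups: 3.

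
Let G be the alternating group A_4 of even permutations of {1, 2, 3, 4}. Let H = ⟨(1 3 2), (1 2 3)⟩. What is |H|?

3

|⟨(1 3 2)⟩| = 3 and |⟨(1 2 3)⟩| = 3, so |H| is a multiple of lcm(3, 3) = 3 and divides |G| = 12.
Closing under the operation: H = {e, (1 2 3), (1 3 2)}, so |H| = 3.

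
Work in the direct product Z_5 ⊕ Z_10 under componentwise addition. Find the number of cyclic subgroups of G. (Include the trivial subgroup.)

Each element a generates a cyclic subgroup ⟨a⟩; distinct elements may generate the same one (a cyclic group of order d has φ(d) generators).
Cyclic subgroups by order — order 1: 1; order 2: 1; order 5: 6; order 10: 6.
Total: 14.

14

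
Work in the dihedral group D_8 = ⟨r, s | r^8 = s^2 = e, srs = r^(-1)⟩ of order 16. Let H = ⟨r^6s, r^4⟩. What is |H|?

4

|⟨r^6s⟩| = 2 and |⟨r^4⟩| = 2, so |H| is a multiple of lcm(2, 2) = 2 and divides |G| = 16.
Closing under the operation: H = {e, r^4, r^2s, r^6s}, so |H| = 4.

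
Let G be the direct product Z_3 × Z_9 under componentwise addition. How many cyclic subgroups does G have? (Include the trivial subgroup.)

Group the elements of G by the cyclic subgroup they generate; each cyclic subgroup of order d accounts for φ(d) elements.
Cyclic subgroups by order — order 1: 1; order 3: 4; order 9: 3.
Total: 8.

8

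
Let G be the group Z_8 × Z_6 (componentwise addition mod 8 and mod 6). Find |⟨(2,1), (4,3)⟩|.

|⟨(2,1)⟩| = 12 and |⟨(4,3)⟩| = 2, so |H| is a multiple of lcm(12, 2) = 12 and divides |G| = 48.
Closing under the operation: H = {(0,0), (0,1), (0,2), (0,3), (0,4), (0,5), (2,0), (2,1), (2,2), (2,3), (2,4), (2,5), (4,0), (4,1), (4,2), (4,3), (4,4), (4,5), (6,0), (6,1), (6,2), (6,3), (6,4), (6,5)}, so |H| = 24.

24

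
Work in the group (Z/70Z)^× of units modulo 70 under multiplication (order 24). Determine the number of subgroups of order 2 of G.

3

|G| = 24 and 2 | 24, so subgroups of order 2 are possible by Lagrange.
The subgroups of order 2 are: {1, 29}; {1, 41}; {1, 69}.
So G has 3 subgroups of order 2.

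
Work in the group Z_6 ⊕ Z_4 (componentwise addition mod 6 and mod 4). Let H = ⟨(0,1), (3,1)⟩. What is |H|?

|⟨(0,1)⟩| = 4 and |⟨(3,1)⟩| = 4, so |H| is a multiple of lcm(4, 4) = 4 and divides |G| = 24.
Closing under the operation: H = {(0,0), (0,1), (0,2), (0,3), (3,0), (3,1), (3,2), (3,3)}, so |H| = 8.

8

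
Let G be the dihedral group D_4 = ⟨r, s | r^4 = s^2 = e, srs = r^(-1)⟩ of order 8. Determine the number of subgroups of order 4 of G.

3

|G| = 8 and 4 | 8, so subgroups of order 4 are possible by Lagrange.
The subgroups of order 4 are: {e, r, r^2, r^3}; {e, r^2, s, r^2s}; {e, r^2, rs, r^3s}.
So G has 3 subgroups of order 4.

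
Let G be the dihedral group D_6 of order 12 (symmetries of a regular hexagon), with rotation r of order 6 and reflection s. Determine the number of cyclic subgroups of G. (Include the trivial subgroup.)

10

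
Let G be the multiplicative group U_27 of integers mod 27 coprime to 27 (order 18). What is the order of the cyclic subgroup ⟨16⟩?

9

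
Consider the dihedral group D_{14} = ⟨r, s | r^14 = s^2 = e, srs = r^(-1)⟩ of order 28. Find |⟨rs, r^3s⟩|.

14

|⟨rs⟩| = 2 and |⟨r^3s⟩| = 2, so |H| is a multiple of lcm(2, 2) = 2 and divides |G| = 28.
Closing under the operation: H = {e, r^2, r^4, r^6, r^8, r^10, r^12, rs, r^3s, r^5s, r^7s, r^9s, r^11s, r^13s}, so |H| = 14.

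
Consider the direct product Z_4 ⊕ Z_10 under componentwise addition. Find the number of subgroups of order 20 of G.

|G| = 40 and 20 | 40, so subgroups of order 20 are possible by Lagrange.
The subgroups of order 20 are: {(0,0), (0,1), (0,2), (0,3), (0,4), (0,5), (0,6), (0,7), (0,8), (0,9), (2,0), (2,1), (2,2), (2,3), (2,4), (2,5), (2,6), (2,7), (2,8), (2,9)}; {(0,0), (0,2), (0,4), (0,6), (0,8), (1,0), (1,2), (1,4), (1,6), (1,8), (2,0), (2,2), (2,4), (2,6), (2,8), (3,0), (3,2), (3,4), (3,6), (3,8)}; {(0,0), (0,2), (0,4), (0,6), (0,8), (1,1), (1,3), (1,5), (1,7), (1,9), (2,0), (2,2), (2,4), (2,6), (2,8), (3,1), (3,3), (3,5), (3,7), (3,9)}.
So G has 3 subgroups of order 20.

3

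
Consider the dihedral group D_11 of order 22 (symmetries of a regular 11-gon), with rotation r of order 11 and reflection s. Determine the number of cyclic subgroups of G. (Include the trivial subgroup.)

A cyclic subgroup of order d is generated by each of its φ(d) elements of order d, so the cyclic subgroups of order d number (#elements of order d)/φ(d).
Cyclic subgroups by order — order 1: 1; order 2: 11; order 11: 1.
Total: 13.

13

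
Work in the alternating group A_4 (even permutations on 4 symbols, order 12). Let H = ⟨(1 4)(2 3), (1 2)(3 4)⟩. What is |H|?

|⟨(1 4)(2 3)⟩| = 2 and |⟨(1 2)(3 4)⟩| = 2, so |H| is a multiple of lcm(2, 2) = 2 and divides |G| = 12.
Closing under the operation: H = {e, (1 2)(3 4), (1 3)(2 4), (1 4)(2 3)}, so |H| = 4.

4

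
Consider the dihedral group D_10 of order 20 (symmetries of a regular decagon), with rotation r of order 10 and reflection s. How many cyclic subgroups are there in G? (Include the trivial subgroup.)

14

Each element a generates a cyclic subgroup ⟨a⟩; distinct elements may generate the same one (a cyclic group of order d has φ(d) generators).
Cyclic subgroups by order — order 1: 1; order 2: 11; order 5: 1; order 10: 1.
Total: 14.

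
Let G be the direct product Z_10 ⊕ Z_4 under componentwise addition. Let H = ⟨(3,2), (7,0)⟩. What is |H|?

20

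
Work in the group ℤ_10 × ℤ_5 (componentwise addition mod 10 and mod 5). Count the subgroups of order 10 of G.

6

|G| = 50 and 10 | 50, so subgroups of order 10 are possible by Lagrange.
The subgroups of order 10 are: {(0,0), (0,1), (0,2), (0,3), (0,4), (5,0), (5,1), (5,2), (5,3), (5,4)}; {(0,0), (1,0), (2,0), (3,0), (4,0), (5,0), (6,0), (7,0), (8,0), (9,0)}; {(0,0), (1,1), (2,2), (3,3), (4,4), (5,0), (6,1), (7,2), (8,3), (9,4)}; {(0,0), (1,2), (2,4), (3,1), (4,3), (5,0), (6,2), (7,4), (8,1), (9,3)}; … (6 in all).
So G has 6 subgroups of order 10.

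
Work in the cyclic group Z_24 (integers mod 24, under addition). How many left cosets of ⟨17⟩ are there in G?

1

|⟨17⟩| = 24 and |G| = 24.
By Lagrange, [G : H] = |G|/|H| = 24/24 = 1.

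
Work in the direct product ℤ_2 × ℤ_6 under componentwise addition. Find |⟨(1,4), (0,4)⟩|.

6

|⟨(1,4)⟩| = 6 and |⟨(0,4)⟩| = 3, so |H| is a multiple of lcm(6, 3) = 6 and divides |G| = 12.
Closing under the operation: H = {(0,0), (0,2), (0,4), (1,0), (1,2), (1,4)}, so |H| = 6.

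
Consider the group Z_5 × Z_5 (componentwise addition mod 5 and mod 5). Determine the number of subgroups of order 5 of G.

6

|G| = 25 and 5 | 25, so subgroups of order 5 are possible by Lagrange.
The subgroups of order 5 are: {(0,0), (0,1), (0,2), (0,3), (0,4)}; {(0,0), (1,0), (2,0), (3,0), (4,0)}; {(0,0), (1,1), (2,2), (3,3), (4,4)}; {(0,0), (1,2), (2,4), (3,1), (4,3)}; … (6 in all).
So G has 6 subgroups of order 5.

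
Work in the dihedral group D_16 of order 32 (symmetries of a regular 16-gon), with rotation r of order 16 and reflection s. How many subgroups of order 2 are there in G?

|G| = 32 and 2 | 32, so subgroups of order 2 are possible by Lagrange.
The subgroups of order 2 are: {e, r^10s}; {e, r^11s}; {e, r^12s}; {e, r^13s}; … (17 in all).
So G has 17 subgroups of order 2.

17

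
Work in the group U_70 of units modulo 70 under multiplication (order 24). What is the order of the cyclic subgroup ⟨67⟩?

12

Compute successive powers of 67 mod 70: 67, 9, 43, 11, 37, 29, 53, 51, …; 67^12 ≡ 1 (mod 70).
So |⟨67⟩| = 12.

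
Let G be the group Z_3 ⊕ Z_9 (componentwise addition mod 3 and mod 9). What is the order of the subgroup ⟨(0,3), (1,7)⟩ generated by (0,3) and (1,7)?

9

|⟨(0,3)⟩| = 3 and |⟨(1,7)⟩| = 9, so |H| is a multiple of lcm(3, 9) = 9 and divides |G| = 27.
Closing under the operation: H = {(0,0), (0,3), (0,6), (1,1), (1,4), (1,7), (2,2), (2,5), (2,8)}, so |H| = 9.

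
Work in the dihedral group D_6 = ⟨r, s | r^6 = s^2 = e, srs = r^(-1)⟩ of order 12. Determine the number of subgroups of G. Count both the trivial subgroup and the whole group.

16

|G| = 12, so by Lagrange every subgroup order divides 12. Divisors: 1, 2, 3, 4, 6, 12.
Subgroups by order — order 1: 1; order 2: 7; order 3: 1; order 4: 3; order 6: 3; order 12: 1.
Total: 1 + 7 + 1 + 3 + 3 + 1 = 16.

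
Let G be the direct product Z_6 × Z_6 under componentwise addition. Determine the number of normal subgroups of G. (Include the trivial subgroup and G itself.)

30

G is abelian, so every subgroup is normal.
G has 30 subgroups in total, hence 30 normal subgroups.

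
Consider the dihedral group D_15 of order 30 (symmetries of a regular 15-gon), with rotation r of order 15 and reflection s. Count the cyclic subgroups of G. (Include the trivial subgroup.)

19

Each element a generates a cyclic subgroup ⟨a⟩; distinct elements may generate the same one (a cyclic group of order d has φ(d) generators).
Cyclic subgroups by order — order 1: 1; order 2: 15; order 3: 1; order 5: 1; order 15: 1.
Total: 19.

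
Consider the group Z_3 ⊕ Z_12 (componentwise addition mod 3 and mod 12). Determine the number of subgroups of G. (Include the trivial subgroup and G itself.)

18

|G| = 36, so by Lagrange every subgroup order divides 36. Divisors: 1, 2, 3, 4, 6, 9, 12, 18, 36.
Subgroups by order — order 1: 1; order 2: 1; order 3: 4; order 4: 1; order 6: 4; order 9: 1; order 12: 4; order 18: 1; order 36: 1.
Total: 1 + 1 + 4 + 1 + 4 + 1 + 4 + 1 + 1 = 18.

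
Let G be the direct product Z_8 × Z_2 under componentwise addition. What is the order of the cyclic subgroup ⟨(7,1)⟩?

The order of (7,1) in Z_8 × Z_2 is lcm(ord(7) in Z_8, ord(1) in Z_2).
ord(7) = 8 and ord(1) = 2, so |⟨(7,1)⟩| = lcm(8, 2) = 8.

8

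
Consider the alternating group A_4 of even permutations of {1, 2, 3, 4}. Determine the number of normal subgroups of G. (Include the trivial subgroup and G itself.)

3

G has 10 subgroups. Checking conjugation-invariance by order — order 1: 1/1 normal; order 2: 0/3 normal; order 3: 0/4 normal; order 4: 1/1 normal; order 12: 1/1 normal.
Total normal subgroups: 3.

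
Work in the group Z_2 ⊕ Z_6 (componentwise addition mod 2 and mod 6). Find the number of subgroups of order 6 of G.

3

|G| = 12 and 6 | 12, so subgroups of order 6 are possible by Lagrange.
The subgroups of order 6 are: {(0,0), (0,1), (0,2), (0,3), (0,4), (0,5)}; {(0,0), (0,2), (0,4), (1,0), (1,2), (1,4)}; {(0,0), (0,2), (0,4), (1,1), (1,3), (1,5)}.
So G has 3 subgroups of order 6.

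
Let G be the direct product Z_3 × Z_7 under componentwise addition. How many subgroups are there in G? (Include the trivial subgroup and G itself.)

4

|G| = 21, so by Lagrange every subgroup order divides 21. Divisors: 1, 3, 7, 21.
Subgroups by order — order 1: 1; order 3: 1; order 7: 1; order 21: 1.
Total: 1 + 1 + 1 + 1 = 4.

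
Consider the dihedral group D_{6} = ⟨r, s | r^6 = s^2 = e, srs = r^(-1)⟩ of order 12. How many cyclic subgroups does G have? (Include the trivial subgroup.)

10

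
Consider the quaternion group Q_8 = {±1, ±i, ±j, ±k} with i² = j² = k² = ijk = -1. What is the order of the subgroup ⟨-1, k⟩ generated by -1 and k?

4

|⟨-1⟩| = 2 and |⟨k⟩| = 4, so |H| is a multiple of lcm(2, 4) = 4 and divides |G| = 8.
Closing under the operation: H = {1, -1, k, -k}, so |H| = 4.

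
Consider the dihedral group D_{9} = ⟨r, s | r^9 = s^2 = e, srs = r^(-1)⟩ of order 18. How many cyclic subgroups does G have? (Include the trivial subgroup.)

Group the elements of G by the cyclic subgroup they generate; each cyclic subgroup of order d accounts for φ(d) elements.
Cyclic subgroups by order — order 1: 1; order 2: 9; order 3: 1; order 9: 1.
Total: 12.

12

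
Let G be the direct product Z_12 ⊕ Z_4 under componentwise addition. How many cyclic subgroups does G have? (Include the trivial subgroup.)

Group the elements of G by the cyclic subgroup they generate; each cyclic subgroup of order d accounts for φ(d) elements.
Cyclic subgroups by order — order 1: 1; order 2: 3; order 3: 1; order 4: 6; order 6: 3; order 12: 6.
Total: 20.

20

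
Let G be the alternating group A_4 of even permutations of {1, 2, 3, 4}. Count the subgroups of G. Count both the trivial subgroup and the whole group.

10

|G| = 12, so by Lagrange every subgroup order divides 12. Divisors: 1, 2, 3, 4, 6, 12.
Subgroups by order — order 1: 1; order 2: 3; order 3: 4; order 4: 1; order 6: 0; order 12: 1.
Total: 1 + 3 + 4 + 1 + 0 + 1 = 10.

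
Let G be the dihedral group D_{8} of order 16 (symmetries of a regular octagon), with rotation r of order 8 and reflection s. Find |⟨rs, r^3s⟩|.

|⟨rs⟩| = 2 and |⟨r^3s⟩| = 2, so |H| is a multiple of lcm(2, 2) = 2 and divides |G| = 16.
Closing under the operation: H = {e, r^2, r^4, r^6, rs, r^3s, r^5s, r^7s}, so |H| = 8.

8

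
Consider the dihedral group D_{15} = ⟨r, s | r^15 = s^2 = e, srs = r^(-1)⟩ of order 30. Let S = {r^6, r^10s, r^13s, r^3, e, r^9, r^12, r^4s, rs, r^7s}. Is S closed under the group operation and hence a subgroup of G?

|S| = 10 divides |G| = 30, consistent with Lagrange.
S contains the identity, every element's inverse is in S, and S is closed under ·: it is a subgroup.

Yes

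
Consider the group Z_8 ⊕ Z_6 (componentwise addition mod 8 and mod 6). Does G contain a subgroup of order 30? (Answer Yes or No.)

30 does not divide |G| = 48, so by Lagrange no subgroup of order 30 exists.

No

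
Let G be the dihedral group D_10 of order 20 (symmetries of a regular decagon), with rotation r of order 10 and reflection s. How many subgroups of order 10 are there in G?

|G| = 20 and 10 | 20, so subgroups of order 10 are possible by Lagrange.
The subgroups of order 10 are: {e, r, r^2, r^3, r^4, r^5, r^6, r^7, r^8, r^9}; {e, r^2, r^4, r^6, r^8, s, r^2s, r^4s, r^6s, r^8s}; {e, r^2, r^4, r^6, r^8, rs, r^3s, r^5s, r^7s, r^9s}.
So G has 3 subgroups of order 10.

3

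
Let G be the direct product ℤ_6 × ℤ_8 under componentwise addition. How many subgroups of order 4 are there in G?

|G| = 48 and 4 | 48, so subgroups of order 4 are possible by Lagrange.
The subgroups of order 4 are: {(0,0), (0,2), (0,4), (0,6)}; {(0,0), (0,4), (3,0), (3,4)}; {(0,0), (0,4), (3,2), (3,6)}.
So G has 3 subgroups of order 4.

3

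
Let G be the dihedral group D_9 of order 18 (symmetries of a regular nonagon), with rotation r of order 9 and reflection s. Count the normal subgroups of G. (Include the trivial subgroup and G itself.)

G has 16 subgroups. Checking conjugation-invariance by order — order 1: 1/1 normal; order 2: 0/9 normal; order 3: 1/1 normal; order 6: 0/3 normal; order 9: 1/1 normal; order 18: 1/1 normal.
Total normal subgroups: 4.

4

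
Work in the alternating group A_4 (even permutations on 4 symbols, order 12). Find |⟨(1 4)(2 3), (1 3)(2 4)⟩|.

|⟨(1 4)(2 3)⟩| = 2 and |⟨(1 3)(2 4)⟩| = 2, so |H| is a multiple of lcm(2, 2) = 2 and divides |G| = 12.
Closing under the operation: H = {e, (1 2)(3 4), (1 3)(2 4), (1 4)(2 3)}, so |H| = 4.

4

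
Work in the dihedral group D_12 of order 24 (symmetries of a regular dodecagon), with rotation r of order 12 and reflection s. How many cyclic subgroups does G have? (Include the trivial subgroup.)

18

A cyclic subgroup of order d is generated by each of its φ(d) elements of order d, so the cyclic subgroups of order d number (#elements of order d)/φ(d).
Cyclic subgroups by order — order 1: 1; order 2: 13; order 3: 1; order 4: 1; order 6: 1; order 12: 1.
Total: 18.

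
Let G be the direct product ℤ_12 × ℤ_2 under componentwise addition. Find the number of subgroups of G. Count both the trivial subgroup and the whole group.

16

|G| = 24, so by Lagrange every subgroup order divides 24. Divisors: 1, 2, 3, 4, 6, 8, 12, 24.
Subgroups by order — order 1: 1; order 2: 3; order 3: 1; order 4: 3; order 6: 3; order 8: 1; order 12: 3; order 24: 1.
Total: 1 + 3 + 1 + 3 + 3 + 1 + 3 + 1 = 16.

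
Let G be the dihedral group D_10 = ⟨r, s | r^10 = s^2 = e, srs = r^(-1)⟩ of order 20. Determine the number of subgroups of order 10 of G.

3

|G| = 20 and 10 | 20, so subgroups of order 10 are possible by Lagrange.
The subgroups of order 10 are: {e, r, r^2, r^3, r^4, r^5, r^6, r^7, r^8, r^9}; {e, r^2, r^4, r^6, r^8, s, r^2s, r^4s, r^6s, r^8s}; {e, r^2, r^4, r^6, r^8, rs, r^3s, r^5s, r^7s, r^9s}.
So G has 3 subgroups of order 10.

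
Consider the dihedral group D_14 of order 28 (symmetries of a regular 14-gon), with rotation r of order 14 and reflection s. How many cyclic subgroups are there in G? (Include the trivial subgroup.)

Group the elements of G by the cyclic subgroup they generate; each cyclic subgroup of order d accounts for φ(d) elements.
Cyclic subgroups by order — order 1: 1; order 2: 15; order 7: 1; order 14: 1.
Total: 18.

18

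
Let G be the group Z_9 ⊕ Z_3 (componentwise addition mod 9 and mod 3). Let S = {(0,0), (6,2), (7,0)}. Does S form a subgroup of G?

No

(6,2) ∈ S but its inverse (3,1) ∉ S, so S is not a subgroup.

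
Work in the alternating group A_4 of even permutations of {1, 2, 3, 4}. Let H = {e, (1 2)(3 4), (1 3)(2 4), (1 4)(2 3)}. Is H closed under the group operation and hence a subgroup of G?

Yes

|H| = 4 divides |G| = 12, consistent with Lagrange.
H contains the identity, every element's inverse is in H, and H is closed under ∘: it is a subgroup.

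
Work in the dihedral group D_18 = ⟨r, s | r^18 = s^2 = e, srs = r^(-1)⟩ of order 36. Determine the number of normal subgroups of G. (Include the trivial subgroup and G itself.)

G has 45 subgroups. Checking conjugation-invariance by order — order 1: 1/1 normal; order 2: 1/19 normal; order 3: 1/1 normal; order 4: 0/9 normal; order 6: 1/7 normal; order 9: 1/1 normal; order 12: 0/3 normal; order 18: 3/3 normal; order 36: 1/1 normal.
Total normal subgroups: 9.

9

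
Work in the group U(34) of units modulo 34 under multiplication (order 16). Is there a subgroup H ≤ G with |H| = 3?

No

3 does not divide |G| = 16, so by Lagrange no subgroup of order 3 exists.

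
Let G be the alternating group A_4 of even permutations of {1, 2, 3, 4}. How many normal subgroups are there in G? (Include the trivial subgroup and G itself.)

3

G has 10 subgroups. Checking conjugation-invariance by order — order 1: 1/1 normal; order 2: 0/3 normal; order 3: 0/4 normal; order 4: 1/1 normal; order 12: 1/1 normal.
Total normal subgroups: 3.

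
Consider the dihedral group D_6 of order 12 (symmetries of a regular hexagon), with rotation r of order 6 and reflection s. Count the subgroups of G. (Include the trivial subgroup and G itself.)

|G| = 12, so by Lagrange every subgroup order divides 12. Divisors: 1, 2, 3, 4, 6, 12.
Subgroups by order — order 1: 1; order 2: 7; order 3: 1; order 4: 3; order 6: 3; order 12: 1.
Total: 1 + 7 + 1 + 3 + 3 + 1 = 16.

16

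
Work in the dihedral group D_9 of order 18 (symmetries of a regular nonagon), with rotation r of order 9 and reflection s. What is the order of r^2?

Computing powers of r^2: the smallest k with (r^2)^k = e is k = 9.

9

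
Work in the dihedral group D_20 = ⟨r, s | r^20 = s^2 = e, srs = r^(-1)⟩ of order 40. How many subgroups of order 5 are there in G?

1

|G| = 40 and 5 | 40, so subgroups of order 5 are possible by Lagrange.
The subgroups of order 5 are: {e, r^4, r^8, r^12, r^16}.
So G has 1 subgroup of order 5.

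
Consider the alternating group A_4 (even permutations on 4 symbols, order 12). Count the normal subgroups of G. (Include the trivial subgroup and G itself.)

G has 10 subgroups. Checking conjugation-invariance by order — order 1: 1/1 normal; order 2: 0/3 normal; order 3: 0/4 normal; order 4: 1/1 normal; order 12: 1/1 normal.
Total normal subgroups: 3.

3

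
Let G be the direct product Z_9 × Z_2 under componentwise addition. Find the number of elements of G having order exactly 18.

6

An element (a,b) has order lcm(ord(a), ord(b)); count pairs with lcm equal to 18.
Enumerating gives 6 such elements.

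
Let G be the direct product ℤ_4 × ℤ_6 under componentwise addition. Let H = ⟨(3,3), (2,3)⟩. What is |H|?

|⟨(3,3)⟩| = 4 and |⟨(2,3)⟩| = 2, so |H| is a multiple of lcm(4, 2) = 4 and divides |G| = 24.
Closing under the operation: H = {(0,0), (0,3), (1,0), (1,3), (2,0), (2,3), (3,0), (3,3)}, so |H| = 8.

8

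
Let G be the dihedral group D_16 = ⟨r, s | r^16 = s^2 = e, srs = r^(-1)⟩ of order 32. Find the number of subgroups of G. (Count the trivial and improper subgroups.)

|G| = 32, so by Lagrange every subgroup order divides 32. Divisors: 1, 2, 4, 8, 16, 32.
Subgroups by order — order 1: 1; order 2: 17; order 4: 9; order 8: 5; order 16: 3; order 32: 1.
Total: 1 + 17 + 9 + 5 + 3 + 1 = 36.

36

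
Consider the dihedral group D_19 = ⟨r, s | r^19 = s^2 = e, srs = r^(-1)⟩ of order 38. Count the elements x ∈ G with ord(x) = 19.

18

Enumerating element orders in G gives 18 elements of order 19.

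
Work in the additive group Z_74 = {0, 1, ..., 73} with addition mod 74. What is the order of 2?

In Z_74, the order of an element a is n/gcd(a, n).
gcd(2, 74) = 2, so |⟨2⟩| = 74/2 = 37.

37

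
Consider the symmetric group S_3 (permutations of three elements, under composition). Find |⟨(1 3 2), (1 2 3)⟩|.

|⟨(1 3 2)⟩| = 3 and |⟨(1 2 3)⟩| = 3, so |H| is a multiple of lcm(3, 3) = 3 and divides |G| = 6.
Closing under the operation: H = {e, (1 2 3), (1 3 2)}, so |H| = 3.

3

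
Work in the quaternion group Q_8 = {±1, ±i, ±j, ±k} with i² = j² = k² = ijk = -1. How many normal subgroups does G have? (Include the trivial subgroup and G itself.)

6

G has 6 subgroups. Checking conjugation-invariance by order — order 1: 1/1 normal; order 2: 1/1 normal; order 4: 3/3 normal; order 8: 1/1 normal.
Total normal subgroups: 6.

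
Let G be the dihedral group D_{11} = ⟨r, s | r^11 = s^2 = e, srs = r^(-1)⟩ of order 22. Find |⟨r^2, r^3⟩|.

|⟨r^2⟩| = 11 and |⟨r^3⟩| = 11, so |H| is a multiple of lcm(11, 11) = 11 and divides |G| = 22.
Closing under the operation: H = {e, r, r^2, r^3, r^4, r^5, r^6, r^7, r^8, r^9, r^10}, so |H| = 11.

11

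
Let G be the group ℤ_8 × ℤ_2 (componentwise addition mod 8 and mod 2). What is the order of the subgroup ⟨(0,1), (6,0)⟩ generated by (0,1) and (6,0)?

8

|⟨(0,1)⟩| = 2 and |⟨(6,0)⟩| = 4, so |H| is a multiple of lcm(2, 4) = 4 and divides |G| = 16.
Closing under the operation: H = {(0,0), (0,1), (2,0), (2,1), (4,0), (4,1), (6,0), (6,1)}, so |H| = 8.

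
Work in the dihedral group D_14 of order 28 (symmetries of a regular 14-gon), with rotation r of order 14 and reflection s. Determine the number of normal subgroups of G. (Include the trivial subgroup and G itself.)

7

G has 28 subgroups. Checking conjugation-invariance by order — order 1: 1/1 normal; order 2: 1/15 normal; order 4: 0/7 normal; order 7: 1/1 normal; order 14: 3/3 normal; order 28: 1/1 normal.
Total normal subgroups: 7.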